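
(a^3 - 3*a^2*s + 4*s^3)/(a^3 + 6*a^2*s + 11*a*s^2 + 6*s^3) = (a^2 - 4*a*s + 4*s^2)/(a^2 + 5*a*s + 6*s^2)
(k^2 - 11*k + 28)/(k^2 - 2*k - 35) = (k - 4)/(k + 5)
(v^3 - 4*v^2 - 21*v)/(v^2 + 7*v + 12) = v*(v - 7)/(v + 4)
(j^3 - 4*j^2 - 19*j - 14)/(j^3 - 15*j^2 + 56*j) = (j^2 + 3*j + 2)/(j*(j - 8))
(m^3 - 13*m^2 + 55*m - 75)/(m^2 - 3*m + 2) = (m^3 - 13*m^2 + 55*m - 75)/(m^2 - 3*m + 2)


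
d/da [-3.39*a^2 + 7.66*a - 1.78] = 7.66 - 6.78*a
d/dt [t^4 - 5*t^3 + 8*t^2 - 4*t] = 4*t^3 - 15*t^2 + 16*t - 4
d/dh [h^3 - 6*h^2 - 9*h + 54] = 3*h^2 - 12*h - 9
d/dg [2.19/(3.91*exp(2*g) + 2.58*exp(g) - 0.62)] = (-17.1258*exp(g) - 5.6502)*exp(g)/(3.91*exp(2*g) + 2.58*exp(g) - 0.62)^2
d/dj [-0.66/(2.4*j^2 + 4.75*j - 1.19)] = (3.168*j + 3.135)/(2.4*j^2 + 4.75*j - 1.19)^2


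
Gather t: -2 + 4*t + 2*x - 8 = 4*t + 2*x - 10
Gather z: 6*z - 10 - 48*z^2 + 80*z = -48*z^2 + 86*z - 10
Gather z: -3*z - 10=-3*z - 10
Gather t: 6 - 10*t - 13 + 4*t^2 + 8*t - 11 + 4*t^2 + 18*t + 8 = 8*t^2 + 16*t - 10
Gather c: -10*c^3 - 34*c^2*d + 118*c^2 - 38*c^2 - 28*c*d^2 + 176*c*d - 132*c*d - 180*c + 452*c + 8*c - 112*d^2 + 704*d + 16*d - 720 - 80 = -10*c^3 + c^2*(80 - 34*d) + c*(-28*d^2 + 44*d + 280) - 112*d^2 + 720*d - 800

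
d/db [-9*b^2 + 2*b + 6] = 2 - 18*b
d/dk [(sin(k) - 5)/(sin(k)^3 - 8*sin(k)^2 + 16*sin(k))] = (15*sin(k) + cos(2*k) - 21)*cos(k)/((sin(k) - 4)^3*sin(k)^2)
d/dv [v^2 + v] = 2*v + 1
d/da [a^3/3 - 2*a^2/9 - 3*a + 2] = a^2 - 4*a/9 - 3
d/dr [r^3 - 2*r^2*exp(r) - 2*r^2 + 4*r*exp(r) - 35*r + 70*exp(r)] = -2*r^2*exp(r) + 3*r^2 - 4*r + 74*exp(r) - 35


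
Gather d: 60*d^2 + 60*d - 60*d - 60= 60*d^2 - 60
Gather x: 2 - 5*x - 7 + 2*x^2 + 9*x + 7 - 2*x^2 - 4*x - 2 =0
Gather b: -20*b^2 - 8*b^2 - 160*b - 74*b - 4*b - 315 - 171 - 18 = -28*b^2 - 238*b - 504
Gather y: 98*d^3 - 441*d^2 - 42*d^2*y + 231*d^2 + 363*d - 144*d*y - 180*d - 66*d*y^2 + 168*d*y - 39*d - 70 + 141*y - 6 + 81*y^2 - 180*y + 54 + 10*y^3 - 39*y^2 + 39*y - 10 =98*d^3 - 210*d^2 + 144*d + 10*y^3 + y^2*(42 - 66*d) + y*(-42*d^2 + 24*d) - 32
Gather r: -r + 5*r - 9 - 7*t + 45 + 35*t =4*r + 28*t + 36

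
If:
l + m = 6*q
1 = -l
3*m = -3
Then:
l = -1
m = -1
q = -1/3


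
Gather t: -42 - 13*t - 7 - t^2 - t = -t^2 - 14*t - 49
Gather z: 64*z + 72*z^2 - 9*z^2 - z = 63*z^2 + 63*z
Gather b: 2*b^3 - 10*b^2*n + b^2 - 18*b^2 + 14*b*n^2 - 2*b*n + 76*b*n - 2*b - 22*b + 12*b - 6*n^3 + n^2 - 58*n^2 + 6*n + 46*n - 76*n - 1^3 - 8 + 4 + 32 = 2*b^3 + b^2*(-10*n - 17) + b*(14*n^2 + 74*n - 12) - 6*n^3 - 57*n^2 - 24*n + 27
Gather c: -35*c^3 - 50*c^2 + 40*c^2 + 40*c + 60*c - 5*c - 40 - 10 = -35*c^3 - 10*c^2 + 95*c - 50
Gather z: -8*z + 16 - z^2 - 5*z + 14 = -z^2 - 13*z + 30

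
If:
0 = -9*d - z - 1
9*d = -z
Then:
No Solution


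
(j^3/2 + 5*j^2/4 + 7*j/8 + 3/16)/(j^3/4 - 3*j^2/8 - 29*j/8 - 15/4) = (4*j^2 + 4*j + 1)/(2*(j^2 - 3*j - 10))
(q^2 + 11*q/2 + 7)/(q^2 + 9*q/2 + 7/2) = (q + 2)/(q + 1)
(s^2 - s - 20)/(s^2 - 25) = (s + 4)/(s + 5)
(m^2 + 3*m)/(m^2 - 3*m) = (m + 3)/(m - 3)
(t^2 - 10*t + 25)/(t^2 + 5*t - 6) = (t^2 - 10*t + 25)/(t^2 + 5*t - 6)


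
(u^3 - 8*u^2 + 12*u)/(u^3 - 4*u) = (u - 6)/(u + 2)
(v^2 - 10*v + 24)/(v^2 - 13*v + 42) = (v - 4)/(v - 7)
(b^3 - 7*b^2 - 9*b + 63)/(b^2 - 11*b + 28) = (b^2 - 9)/(b - 4)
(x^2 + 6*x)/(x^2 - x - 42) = x/(x - 7)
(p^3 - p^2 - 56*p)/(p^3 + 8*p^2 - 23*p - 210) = p*(p - 8)/(p^2 + p - 30)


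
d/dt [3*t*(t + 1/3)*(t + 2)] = 9*t^2 + 14*t + 2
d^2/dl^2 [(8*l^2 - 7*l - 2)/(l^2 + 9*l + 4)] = 2*(-79*l^3 - 102*l^2 + 30*l + 226)/(l^6 + 27*l^5 + 255*l^4 + 945*l^3 + 1020*l^2 + 432*l + 64)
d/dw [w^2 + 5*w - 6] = 2*w + 5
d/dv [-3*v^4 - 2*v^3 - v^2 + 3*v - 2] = -12*v^3 - 6*v^2 - 2*v + 3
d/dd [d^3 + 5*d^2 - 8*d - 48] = 3*d^2 + 10*d - 8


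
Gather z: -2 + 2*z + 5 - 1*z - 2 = z + 1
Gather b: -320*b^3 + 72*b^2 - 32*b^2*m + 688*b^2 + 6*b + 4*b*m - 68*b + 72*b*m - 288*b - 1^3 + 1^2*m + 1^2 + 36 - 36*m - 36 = -320*b^3 + b^2*(760 - 32*m) + b*(76*m - 350) - 35*m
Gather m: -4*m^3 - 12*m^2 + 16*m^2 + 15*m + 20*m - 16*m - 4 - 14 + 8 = -4*m^3 + 4*m^2 + 19*m - 10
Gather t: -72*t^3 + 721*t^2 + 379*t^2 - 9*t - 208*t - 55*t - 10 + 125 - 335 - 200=-72*t^3 + 1100*t^2 - 272*t - 420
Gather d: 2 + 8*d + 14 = 8*d + 16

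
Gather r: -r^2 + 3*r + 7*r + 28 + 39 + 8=-r^2 + 10*r + 75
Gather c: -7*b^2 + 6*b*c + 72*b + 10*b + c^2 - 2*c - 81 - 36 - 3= -7*b^2 + 82*b + c^2 + c*(6*b - 2) - 120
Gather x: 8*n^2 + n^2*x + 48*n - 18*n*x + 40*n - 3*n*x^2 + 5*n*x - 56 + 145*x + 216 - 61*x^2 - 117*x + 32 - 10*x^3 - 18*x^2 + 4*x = 8*n^2 + 88*n - 10*x^3 + x^2*(-3*n - 79) + x*(n^2 - 13*n + 32) + 192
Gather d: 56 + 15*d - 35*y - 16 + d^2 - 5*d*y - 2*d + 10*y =d^2 + d*(13 - 5*y) - 25*y + 40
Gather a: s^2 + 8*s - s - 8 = s^2 + 7*s - 8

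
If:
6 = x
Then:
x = 6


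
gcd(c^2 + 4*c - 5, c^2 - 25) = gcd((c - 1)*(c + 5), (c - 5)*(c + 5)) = c + 5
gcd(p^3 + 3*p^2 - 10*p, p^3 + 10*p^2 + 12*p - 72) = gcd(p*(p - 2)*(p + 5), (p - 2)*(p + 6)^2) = p - 2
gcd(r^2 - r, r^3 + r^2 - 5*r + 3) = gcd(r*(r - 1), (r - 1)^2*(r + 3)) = r - 1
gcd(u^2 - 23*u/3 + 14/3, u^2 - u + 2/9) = u - 2/3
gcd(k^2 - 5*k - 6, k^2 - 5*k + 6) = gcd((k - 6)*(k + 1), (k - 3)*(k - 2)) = 1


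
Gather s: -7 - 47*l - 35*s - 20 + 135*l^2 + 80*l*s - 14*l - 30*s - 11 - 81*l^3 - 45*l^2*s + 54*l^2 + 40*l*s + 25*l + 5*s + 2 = -81*l^3 + 189*l^2 - 36*l + s*(-45*l^2 + 120*l - 60) - 36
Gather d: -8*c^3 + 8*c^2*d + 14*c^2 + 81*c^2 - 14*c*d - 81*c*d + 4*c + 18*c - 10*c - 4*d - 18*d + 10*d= -8*c^3 + 95*c^2 + 12*c + d*(8*c^2 - 95*c - 12)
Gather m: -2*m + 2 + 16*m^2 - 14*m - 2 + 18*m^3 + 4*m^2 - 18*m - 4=18*m^3 + 20*m^2 - 34*m - 4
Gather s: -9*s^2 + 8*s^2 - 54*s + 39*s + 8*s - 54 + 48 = -s^2 - 7*s - 6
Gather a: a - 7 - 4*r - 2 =a - 4*r - 9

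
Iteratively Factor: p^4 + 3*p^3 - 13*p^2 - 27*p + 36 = (p + 3)*(p^3 - 13*p + 12) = (p - 1)*(p + 3)*(p^2 + p - 12) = (p - 1)*(p + 3)*(p + 4)*(p - 3)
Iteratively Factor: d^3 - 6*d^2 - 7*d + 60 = (d - 4)*(d^2 - 2*d - 15) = (d - 5)*(d - 4)*(d + 3)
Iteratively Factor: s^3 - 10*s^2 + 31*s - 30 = (s - 3)*(s^2 - 7*s + 10) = (s - 3)*(s - 2)*(s - 5)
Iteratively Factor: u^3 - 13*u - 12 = (u + 3)*(u^2 - 3*u - 4) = (u + 1)*(u + 3)*(u - 4)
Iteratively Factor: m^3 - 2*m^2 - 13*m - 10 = (m + 1)*(m^2 - 3*m - 10) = (m - 5)*(m + 1)*(m + 2)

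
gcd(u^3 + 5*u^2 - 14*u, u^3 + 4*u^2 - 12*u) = u^2 - 2*u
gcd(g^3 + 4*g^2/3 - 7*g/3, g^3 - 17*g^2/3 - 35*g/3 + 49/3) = g^2 + 4*g/3 - 7/3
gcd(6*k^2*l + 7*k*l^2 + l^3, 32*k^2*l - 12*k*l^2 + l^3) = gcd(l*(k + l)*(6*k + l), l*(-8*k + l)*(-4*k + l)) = l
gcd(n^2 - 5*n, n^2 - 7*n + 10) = n - 5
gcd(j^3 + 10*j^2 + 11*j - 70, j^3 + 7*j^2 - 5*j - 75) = j + 5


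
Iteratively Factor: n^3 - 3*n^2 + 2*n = (n)*(n^2 - 3*n + 2) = n*(n - 1)*(n - 2)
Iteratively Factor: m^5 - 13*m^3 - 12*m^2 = (m)*(m^4 - 13*m^2 - 12*m) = m*(m - 4)*(m^3 + 4*m^2 + 3*m) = m*(m - 4)*(m + 1)*(m^2 + 3*m) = m*(m - 4)*(m + 1)*(m + 3)*(m)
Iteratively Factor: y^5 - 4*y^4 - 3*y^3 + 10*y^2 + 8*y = (y - 4)*(y^4 - 3*y^2 - 2*y) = y*(y - 4)*(y^3 - 3*y - 2) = y*(y - 4)*(y + 1)*(y^2 - y - 2) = y*(y - 4)*(y - 2)*(y + 1)*(y + 1)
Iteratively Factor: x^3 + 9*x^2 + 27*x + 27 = (x + 3)*(x^2 + 6*x + 9) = (x + 3)^2*(x + 3)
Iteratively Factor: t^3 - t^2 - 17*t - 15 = (t + 1)*(t^2 - 2*t - 15) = (t - 5)*(t + 1)*(t + 3)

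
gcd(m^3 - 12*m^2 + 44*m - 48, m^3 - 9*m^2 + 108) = m - 6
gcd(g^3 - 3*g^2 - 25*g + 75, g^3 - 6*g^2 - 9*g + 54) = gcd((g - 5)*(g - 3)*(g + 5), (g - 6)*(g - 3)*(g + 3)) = g - 3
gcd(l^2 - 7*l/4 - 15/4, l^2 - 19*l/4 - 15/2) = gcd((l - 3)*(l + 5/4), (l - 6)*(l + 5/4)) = l + 5/4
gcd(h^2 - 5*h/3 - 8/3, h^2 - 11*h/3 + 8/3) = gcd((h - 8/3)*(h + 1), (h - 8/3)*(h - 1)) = h - 8/3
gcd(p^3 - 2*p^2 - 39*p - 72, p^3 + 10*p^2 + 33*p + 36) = p^2 + 6*p + 9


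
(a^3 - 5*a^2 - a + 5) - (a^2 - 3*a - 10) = a^3 - 6*a^2 + 2*a + 15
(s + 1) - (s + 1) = 0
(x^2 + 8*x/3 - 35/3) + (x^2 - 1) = 2*x^2 + 8*x/3 - 38/3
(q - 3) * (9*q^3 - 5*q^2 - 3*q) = 9*q^4 - 32*q^3 + 12*q^2 + 9*q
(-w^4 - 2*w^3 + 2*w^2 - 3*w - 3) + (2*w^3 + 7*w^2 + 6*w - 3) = -w^4 + 9*w^2 + 3*w - 6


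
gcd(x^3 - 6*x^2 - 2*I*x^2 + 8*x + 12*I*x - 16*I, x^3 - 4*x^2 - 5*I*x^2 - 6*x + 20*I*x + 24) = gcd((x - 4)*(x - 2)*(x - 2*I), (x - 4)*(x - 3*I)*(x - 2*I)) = x^2 + x*(-4 - 2*I) + 8*I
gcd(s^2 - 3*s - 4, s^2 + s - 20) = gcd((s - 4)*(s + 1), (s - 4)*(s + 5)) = s - 4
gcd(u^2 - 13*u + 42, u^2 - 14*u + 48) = u - 6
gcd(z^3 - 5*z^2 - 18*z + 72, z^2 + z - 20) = 1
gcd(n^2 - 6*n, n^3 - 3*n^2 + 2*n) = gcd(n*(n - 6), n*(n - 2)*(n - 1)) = n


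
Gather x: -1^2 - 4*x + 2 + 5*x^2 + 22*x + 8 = 5*x^2 + 18*x + 9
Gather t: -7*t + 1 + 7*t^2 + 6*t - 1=7*t^2 - t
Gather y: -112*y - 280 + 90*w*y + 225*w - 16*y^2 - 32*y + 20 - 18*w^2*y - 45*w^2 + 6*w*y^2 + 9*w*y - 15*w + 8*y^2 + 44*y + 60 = -45*w^2 + 210*w + y^2*(6*w - 8) + y*(-18*w^2 + 99*w - 100) - 200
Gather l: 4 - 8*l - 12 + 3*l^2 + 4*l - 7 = 3*l^2 - 4*l - 15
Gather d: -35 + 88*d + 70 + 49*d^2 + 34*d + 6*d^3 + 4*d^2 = 6*d^3 + 53*d^2 + 122*d + 35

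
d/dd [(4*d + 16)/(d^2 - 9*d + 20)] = 4*(-d^2 - 8*d + 56)/(d^4 - 18*d^3 + 121*d^2 - 360*d + 400)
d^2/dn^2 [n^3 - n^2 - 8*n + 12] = 6*n - 2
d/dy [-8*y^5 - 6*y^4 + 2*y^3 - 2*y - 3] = -40*y^4 - 24*y^3 + 6*y^2 - 2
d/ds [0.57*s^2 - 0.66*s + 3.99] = 1.14*s - 0.66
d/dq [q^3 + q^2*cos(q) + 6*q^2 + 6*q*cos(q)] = -q^2*sin(q) + 3*q^2 - 6*q*sin(q) + 2*q*cos(q) + 12*q + 6*cos(q)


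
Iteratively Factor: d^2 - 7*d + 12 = (d - 3)*(d - 4)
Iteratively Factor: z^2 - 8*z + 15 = (z - 3)*(z - 5)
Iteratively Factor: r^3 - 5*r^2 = (r)*(r^2 - 5*r) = r*(r - 5)*(r)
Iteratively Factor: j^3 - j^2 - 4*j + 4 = (j - 1)*(j^2 - 4) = (j - 2)*(j - 1)*(j + 2)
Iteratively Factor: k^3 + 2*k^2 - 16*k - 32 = (k - 4)*(k^2 + 6*k + 8) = (k - 4)*(k + 2)*(k + 4)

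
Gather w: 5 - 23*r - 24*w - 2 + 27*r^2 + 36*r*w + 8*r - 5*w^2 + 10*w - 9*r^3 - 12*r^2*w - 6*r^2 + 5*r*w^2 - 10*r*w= -9*r^3 + 21*r^2 - 15*r + w^2*(5*r - 5) + w*(-12*r^2 + 26*r - 14) + 3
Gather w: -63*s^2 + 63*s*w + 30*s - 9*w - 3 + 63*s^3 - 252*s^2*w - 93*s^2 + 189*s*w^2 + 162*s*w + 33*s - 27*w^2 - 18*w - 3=63*s^3 - 156*s^2 + 63*s + w^2*(189*s - 27) + w*(-252*s^2 + 225*s - 27) - 6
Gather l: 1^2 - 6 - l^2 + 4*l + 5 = -l^2 + 4*l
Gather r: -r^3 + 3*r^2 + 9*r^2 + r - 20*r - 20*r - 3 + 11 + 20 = -r^3 + 12*r^2 - 39*r + 28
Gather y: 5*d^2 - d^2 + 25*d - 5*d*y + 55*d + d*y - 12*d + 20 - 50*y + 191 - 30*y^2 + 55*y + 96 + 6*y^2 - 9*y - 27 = 4*d^2 + 68*d - 24*y^2 + y*(-4*d - 4) + 280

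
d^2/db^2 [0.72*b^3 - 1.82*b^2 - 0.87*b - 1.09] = 4.32*b - 3.64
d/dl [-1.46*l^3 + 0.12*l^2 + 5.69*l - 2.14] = -4.38*l^2 + 0.24*l + 5.69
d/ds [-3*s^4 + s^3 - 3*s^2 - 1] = 3*s*(-4*s^2 + s - 2)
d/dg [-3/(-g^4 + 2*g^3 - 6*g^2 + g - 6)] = 3*(-4*g^3 + 6*g^2 - 12*g + 1)/(g^4 - 2*g^3 + 6*g^2 - g + 6)^2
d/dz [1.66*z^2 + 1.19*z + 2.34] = 3.32*z + 1.19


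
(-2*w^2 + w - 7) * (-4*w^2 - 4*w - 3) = 8*w^4 + 4*w^3 + 30*w^2 + 25*w + 21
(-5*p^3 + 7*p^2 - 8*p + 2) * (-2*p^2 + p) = 10*p^5 - 19*p^4 + 23*p^3 - 12*p^2 + 2*p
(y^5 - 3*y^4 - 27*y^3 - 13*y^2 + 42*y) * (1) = y^5 - 3*y^4 - 27*y^3 - 13*y^2 + 42*y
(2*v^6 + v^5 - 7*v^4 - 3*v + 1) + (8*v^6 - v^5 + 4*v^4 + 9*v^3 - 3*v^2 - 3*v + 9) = 10*v^6 - 3*v^4 + 9*v^3 - 3*v^2 - 6*v + 10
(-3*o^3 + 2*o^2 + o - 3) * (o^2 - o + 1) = -3*o^5 + 5*o^4 - 4*o^3 - 2*o^2 + 4*o - 3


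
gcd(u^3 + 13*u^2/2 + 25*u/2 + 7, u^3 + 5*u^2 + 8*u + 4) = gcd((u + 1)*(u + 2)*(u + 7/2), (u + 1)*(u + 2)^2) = u^2 + 3*u + 2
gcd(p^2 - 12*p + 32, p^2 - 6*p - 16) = p - 8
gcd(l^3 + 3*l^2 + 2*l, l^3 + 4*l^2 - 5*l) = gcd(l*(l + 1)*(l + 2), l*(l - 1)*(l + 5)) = l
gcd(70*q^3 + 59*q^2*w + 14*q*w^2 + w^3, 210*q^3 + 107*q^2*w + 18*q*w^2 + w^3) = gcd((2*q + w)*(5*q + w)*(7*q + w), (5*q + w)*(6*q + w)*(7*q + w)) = 35*q^2 + 12*q*w + w^2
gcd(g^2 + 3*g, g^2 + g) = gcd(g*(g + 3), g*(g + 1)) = g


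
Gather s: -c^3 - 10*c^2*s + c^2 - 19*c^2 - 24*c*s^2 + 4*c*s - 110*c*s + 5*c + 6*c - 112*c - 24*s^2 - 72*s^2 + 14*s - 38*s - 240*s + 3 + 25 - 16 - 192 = -c^3 - 18*c^2 - 101*c + s^2*(-24*c - 96) + s*(-10*c^2 - 106*c - 264) - 180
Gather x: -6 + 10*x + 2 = 10*x - 4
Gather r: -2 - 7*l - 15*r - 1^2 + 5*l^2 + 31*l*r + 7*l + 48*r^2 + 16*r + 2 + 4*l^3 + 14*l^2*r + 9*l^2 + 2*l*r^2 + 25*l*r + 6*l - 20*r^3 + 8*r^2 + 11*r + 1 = 4*l^3 + 14*l^2 + 6*l - 20*r^3 + r^2*(2*l + 56) + r*(14*l^2 + 56*l + 12)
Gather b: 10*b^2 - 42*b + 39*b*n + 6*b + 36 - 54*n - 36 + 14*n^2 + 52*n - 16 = 10*b^2 + b*(39*n - 36) + 14*n^2 - 2*n - 16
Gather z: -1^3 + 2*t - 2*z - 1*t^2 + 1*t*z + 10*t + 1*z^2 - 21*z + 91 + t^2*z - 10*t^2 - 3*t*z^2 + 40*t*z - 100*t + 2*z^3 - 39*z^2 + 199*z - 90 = -11*t^2 - 88*t + 2*z^3 + z^2*(-3*t - 38) + z*(t^2 + 41*t + 176)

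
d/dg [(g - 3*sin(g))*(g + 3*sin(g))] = 2*g - 9*sin(2*g)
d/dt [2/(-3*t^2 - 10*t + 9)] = 4*(3*t + 5)/(3*t^2 + 10*t - 9)^2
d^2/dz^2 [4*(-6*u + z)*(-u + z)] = 8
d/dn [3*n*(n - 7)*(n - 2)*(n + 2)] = 12*n^3 - 63*n^2 - 24*n + 84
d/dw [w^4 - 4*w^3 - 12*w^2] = 4*w*(w^2 - 3*w - 6)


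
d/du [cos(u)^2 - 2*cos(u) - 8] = 2*(1 - cos(u))*sin(u)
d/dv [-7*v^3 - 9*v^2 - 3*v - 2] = -21*v^2 - 18*v - 3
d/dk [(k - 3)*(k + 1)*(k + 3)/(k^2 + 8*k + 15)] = (k^2 + 10*k - 7)/(k^2 + 10*k + 25)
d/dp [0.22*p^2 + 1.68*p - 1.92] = 0.44*p + 1.68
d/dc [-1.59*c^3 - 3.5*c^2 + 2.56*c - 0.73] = -4.77*c^2 - 7.0*c + 2.56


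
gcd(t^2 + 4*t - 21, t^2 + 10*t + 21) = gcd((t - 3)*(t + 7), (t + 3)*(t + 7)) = t + 7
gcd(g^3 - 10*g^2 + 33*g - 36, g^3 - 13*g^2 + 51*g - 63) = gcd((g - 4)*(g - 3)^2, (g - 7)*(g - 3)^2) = g^2 - 6*g + 9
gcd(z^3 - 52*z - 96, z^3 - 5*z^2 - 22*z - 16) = z^2 - 6*z - 16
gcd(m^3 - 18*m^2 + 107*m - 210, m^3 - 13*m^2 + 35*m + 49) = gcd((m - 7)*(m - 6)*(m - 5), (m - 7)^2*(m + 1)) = m - 7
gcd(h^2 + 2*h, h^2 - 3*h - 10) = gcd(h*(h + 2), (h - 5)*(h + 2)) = h + 2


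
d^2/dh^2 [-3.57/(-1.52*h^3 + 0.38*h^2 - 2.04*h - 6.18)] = ((2.7132 - 32.5584*h)*(1.52*h^3 - 0.38*h^2 + 2.04*h + 6.18) + 3.57*(4.56*h^2 - 0.76*h + 2.04)*(9.12*h^2 - 1.52*h + 4.08))/(1.52*h^3 - 0.38*h^2 + 2.04*h + 6.18)^3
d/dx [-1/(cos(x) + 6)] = -sin(x)/(cos(x) + 6)^2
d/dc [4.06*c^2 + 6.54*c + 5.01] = 8.12*c + 6.54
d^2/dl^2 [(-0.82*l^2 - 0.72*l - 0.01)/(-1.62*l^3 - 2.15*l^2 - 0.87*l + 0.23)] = (4.304016*l^6 + 11.337408*l^5 + 8.42724000000001*l^4 + 6.39397200000001*l^3 + 6.014118*l^2 + 2.270826*l + 0.399928)/(4.251528*l^9 + 16.92738*l^8 + 29.315034*l^7 + 26.308799*l^6 + 10.936719*l^5 - 0.252492000000001*l^4 - 1.665693*l^3 - 0.181056*l^2 + 0.138069*l - 0.012167)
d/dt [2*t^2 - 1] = 4*t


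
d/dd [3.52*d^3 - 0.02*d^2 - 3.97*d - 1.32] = 10.56*d^2 - 0.04*d - 3.97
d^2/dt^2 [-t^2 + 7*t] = -2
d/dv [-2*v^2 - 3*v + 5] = -4*v - 3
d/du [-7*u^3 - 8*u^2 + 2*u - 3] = -21*u^2 - 16*u + 2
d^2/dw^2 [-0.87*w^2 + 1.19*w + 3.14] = -1.74000000000000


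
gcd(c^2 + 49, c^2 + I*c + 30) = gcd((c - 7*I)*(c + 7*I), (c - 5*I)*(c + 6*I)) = 1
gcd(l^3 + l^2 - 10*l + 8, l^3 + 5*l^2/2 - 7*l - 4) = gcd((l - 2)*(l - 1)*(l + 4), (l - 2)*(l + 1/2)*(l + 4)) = l^2 + 2*l - 8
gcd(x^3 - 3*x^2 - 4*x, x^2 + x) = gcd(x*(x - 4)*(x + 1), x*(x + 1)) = x^2 + x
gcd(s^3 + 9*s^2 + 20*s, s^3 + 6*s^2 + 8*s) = s^2 + 4*s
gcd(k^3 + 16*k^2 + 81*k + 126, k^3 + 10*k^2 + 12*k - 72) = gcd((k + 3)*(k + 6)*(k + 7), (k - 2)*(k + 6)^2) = k + 6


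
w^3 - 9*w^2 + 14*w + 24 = (w - 6)*(w - 4)*(w + 1)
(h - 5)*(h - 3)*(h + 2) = h^3 - 6*h^2 - h + 30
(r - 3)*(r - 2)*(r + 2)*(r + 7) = r^4 + 4*r^3 - 25*r^2 - 16*r + 84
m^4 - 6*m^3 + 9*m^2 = m^2*(m - 3)^2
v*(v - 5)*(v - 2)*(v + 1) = v^4 - 6*v^3 + 3*v^2 + 10*v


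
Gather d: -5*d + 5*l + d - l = -4*d + 4*l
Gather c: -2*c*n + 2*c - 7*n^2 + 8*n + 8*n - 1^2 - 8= c*(2 - 2*n) - 7*n^2 + 16*n - 9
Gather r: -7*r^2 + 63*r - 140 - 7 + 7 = -7*r^2 + 63*r - 140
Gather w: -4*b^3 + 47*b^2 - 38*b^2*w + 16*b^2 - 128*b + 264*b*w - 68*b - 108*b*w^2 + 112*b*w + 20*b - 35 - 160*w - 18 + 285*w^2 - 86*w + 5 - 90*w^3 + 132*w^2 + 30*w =-4*b^3 + 63*b^2 - 176*b - 90*w^3 + w^2*(417 - 108*b) + w*(-38*b^2 + 376*b - 216) - 48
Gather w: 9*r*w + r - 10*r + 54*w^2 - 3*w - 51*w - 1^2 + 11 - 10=-9*r + 54*w^2 + w*(9*r - 54)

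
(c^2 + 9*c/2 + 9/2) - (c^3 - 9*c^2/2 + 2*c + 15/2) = -c^3 + 11*c^2/2 + 5*c/2 - 3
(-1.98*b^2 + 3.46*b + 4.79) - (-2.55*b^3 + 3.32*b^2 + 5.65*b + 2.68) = 2.55*b^3 - 5.3*b^2 - 2.19*b + 2.11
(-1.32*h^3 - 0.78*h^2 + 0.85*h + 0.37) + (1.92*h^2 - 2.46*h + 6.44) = -1.32*h^3 + 1.14*h^2 - 1.61*h + 6.81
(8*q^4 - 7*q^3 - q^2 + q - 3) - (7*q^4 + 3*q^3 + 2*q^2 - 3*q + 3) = q^4 - 10*q^3 - 3*q^2 + 4*q - 6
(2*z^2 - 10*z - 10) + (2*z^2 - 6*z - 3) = 4*z^2 - 16*z - 13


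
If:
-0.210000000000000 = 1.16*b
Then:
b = -0.18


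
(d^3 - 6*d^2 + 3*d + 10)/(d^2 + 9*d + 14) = (d^3 - 6*d^2 + 3*d + 10)/(d^2 + 9*d + 14)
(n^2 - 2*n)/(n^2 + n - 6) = n/(n + 3)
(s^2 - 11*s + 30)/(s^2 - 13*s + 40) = (s - 6)/(s - 8)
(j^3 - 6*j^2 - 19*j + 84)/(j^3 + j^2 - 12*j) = (j - 7)/j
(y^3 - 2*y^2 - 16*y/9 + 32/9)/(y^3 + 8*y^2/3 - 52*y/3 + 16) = (y + 4/3)/(y + 6)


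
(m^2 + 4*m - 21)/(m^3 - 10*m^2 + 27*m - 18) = (m + 7)/(m^2 - 7*m + 6)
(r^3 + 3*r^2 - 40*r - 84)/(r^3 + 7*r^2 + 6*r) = (r^3 + 3*r^2 - 40*r - 84)/(r*(r^2 + 7*r + 6))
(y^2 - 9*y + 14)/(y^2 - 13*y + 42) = (y - 2)/(y - 6)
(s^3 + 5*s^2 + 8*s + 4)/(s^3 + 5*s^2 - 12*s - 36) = (s^2 + 3*s + 2)/(s^2 + 3*s - 18)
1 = 1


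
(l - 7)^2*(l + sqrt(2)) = l^3 - 14*l^2 + sqrt(2)*l^2 - 14*sqrt(2)*l + 49*l + 49*sqrt(2)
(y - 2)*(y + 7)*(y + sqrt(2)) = y^3 + sqrt(2)*y^2 + 5*y^2 - 14*y + 5*sqrt(2)*y - 14*sqrt(2)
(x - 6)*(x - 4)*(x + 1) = x^3 - 9*x^2 + 14*x + 24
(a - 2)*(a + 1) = a^2 - a - 2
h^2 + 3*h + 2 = (h + 1)*(h + 2)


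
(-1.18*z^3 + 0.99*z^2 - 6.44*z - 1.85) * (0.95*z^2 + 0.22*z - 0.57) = -1.121*z^5 + 0.6809*z^4 - 5.2276*z^3 - 3.7386*z^2 + 3.2638*z + 1.0545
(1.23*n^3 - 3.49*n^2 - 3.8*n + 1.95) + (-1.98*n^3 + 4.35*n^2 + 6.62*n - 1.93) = -0.75*n^3 + 0.859999999999999*n^2 + 2.82*n + 0.02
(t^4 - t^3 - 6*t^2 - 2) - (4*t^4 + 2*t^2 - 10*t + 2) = -3*t^4 - t^3 - 8*t^2 + 10*t - 4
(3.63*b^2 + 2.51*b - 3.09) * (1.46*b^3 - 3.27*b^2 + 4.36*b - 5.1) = 5.2998*b^5 - 8.2055*b^4 + 3.1077*b^3 + 2.5349*b^2 - 26.2734*b + 15.759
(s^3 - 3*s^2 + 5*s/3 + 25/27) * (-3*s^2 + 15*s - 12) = -3*s^5 + 24*s^4 - 62*s^3 + 524*s^2/9 - 55*s/9 - 100/9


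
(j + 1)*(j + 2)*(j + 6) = j^3 + 9*j^2 + 20*j + 12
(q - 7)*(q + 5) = q^2 - 2*q - 35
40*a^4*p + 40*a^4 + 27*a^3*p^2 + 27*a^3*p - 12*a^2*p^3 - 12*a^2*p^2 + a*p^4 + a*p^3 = (-8*a + p)*(-5*a + p)*(a + p)*(a*p + a)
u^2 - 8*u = u*(u - 8)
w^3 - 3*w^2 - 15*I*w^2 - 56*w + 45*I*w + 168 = (w - 3)*(w - 8*I)*(w - 7*I)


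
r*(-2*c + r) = -2*c*r + r^2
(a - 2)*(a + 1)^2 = a^3 - 3*a - 2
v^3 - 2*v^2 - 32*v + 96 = (v - 4)^2*(v + 6)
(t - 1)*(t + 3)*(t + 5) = t^3 + 7*t^2 + 7*t - 15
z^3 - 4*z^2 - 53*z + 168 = (z - 8)*(z - 3)*(z + 7)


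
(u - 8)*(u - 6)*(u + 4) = u^3 - 10*u^2 - 8*u + 192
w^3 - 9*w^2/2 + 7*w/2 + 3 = (w - 3)*(w - 2)*(w + 1/2)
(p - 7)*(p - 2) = p^2 - 9*p + 14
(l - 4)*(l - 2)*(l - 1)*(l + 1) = l^4 - 6*l^3 + 7*l^2 + 6*l - 8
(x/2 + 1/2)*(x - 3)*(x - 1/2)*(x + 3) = x^4/2 + x^3/4 - 19*x^2/4 - 9*x/4 + 9/4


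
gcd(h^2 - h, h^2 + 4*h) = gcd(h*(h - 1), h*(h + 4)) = h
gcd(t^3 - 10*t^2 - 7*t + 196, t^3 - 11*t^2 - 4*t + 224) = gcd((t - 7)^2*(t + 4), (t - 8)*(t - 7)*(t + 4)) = t^2 - 3*t - 28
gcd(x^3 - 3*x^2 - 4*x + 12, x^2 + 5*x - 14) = x - 2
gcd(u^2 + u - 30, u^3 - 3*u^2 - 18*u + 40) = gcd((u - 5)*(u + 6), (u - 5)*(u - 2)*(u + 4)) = u - 5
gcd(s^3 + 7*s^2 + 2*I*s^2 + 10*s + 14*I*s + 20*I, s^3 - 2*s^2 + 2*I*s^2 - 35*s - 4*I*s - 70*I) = s^2 + s*(5 + 2*I) + 10*I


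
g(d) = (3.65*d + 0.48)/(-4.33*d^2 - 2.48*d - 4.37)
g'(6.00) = 0.02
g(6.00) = -0.13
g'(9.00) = 0.01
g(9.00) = -0.09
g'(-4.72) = 0.04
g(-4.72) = 0.19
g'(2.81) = 0.06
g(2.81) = -0.24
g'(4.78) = 0.03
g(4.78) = -0.16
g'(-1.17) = 0.04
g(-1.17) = 0.51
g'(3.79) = 0.04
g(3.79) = -0.19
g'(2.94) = 0.06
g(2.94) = -0.23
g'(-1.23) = 0.07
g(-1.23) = 0.51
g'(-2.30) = 0.13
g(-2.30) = 0.37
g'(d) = (3.65*d + 0.48)*(8.66*d + 2.48)/(-4.33*d^2 - 2.48*d - 4.37)^2 + 3.65/(-4.33*d^2 - 2.48*d - 4.37) = (15.8045*d^2 + 4.1568*d - 14.7601)/(18.7489*d^4 + 21.4768*d^3 + 43.9946*d^2 + 21.6752*d + 19.0969)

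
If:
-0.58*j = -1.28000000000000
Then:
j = 2.21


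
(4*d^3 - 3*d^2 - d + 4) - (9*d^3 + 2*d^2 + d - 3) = -5*d^3 - 5*d^2 - 2*d + 7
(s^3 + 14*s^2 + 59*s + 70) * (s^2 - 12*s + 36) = s^5 + 2*s^4 - 73*s^3 - 134*s^2 + 1284*s + 2520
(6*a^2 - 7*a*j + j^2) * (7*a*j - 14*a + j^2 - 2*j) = 42*a^3*j - 84*a^3 - 43*a^2*j^2 + 86*a^2*j + j^4 - 2*j^3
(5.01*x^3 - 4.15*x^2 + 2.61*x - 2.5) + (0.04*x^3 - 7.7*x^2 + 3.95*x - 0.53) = 5.05*x^3 - 11.85*x^2 + 6.56*x - 3.03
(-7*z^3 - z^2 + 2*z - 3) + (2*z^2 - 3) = -7*z^3 + z^2 + 2*z - 6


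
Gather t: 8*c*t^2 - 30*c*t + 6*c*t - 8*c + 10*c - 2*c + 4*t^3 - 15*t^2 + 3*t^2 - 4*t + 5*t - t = -24*c*t + 4*t^3 + t^2*(8*c - 12)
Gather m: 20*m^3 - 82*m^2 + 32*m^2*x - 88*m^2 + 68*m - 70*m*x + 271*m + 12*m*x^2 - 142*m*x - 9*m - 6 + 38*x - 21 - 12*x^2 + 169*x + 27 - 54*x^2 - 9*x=20*m^3 + m^2*(32*x - 170) + m*(12*x^2 - 212*x + 330) - 66*x^2 + 198*x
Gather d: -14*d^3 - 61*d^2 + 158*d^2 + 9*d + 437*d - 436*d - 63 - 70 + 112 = -14*d^3 + 97*d^2 + 10*d - 21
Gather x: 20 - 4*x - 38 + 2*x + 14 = -2*x - 4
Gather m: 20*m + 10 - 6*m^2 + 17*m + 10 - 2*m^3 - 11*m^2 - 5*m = -2*m^3 - 17*m^2 + 32*m + 20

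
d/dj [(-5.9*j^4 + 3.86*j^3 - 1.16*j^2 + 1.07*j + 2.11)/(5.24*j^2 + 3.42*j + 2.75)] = (-61.832*j^5 - 40.3076*j^4 - 38.4976*j^3 + 22.271*j^2 - 28.4928*j - 4.2737)/(27.4576*j^4 + 35.8416*j^3 + 40.5164*j^2 + 18.81*j + 7.5625)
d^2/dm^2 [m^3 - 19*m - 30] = 6*m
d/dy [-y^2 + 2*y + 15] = 2 - 2*y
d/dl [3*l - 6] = 3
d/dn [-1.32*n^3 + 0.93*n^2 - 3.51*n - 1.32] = -3.96*n^2 + 1.86*n - 3.51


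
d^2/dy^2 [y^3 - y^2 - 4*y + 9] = 6*y - 2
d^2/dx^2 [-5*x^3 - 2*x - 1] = -30*x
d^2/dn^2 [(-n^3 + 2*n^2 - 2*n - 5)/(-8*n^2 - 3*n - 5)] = 10*(29*n^3 + 249*n^2 + 39*n - 47)/(512*n^6 + 576*n^5 + 1176*n^4 + 747*n^3 + 735*n^2 + 225*n + 125)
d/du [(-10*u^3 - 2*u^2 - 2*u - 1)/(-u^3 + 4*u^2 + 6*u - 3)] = (-42*u^4 - 124*u^3 + 83*u^2 + 20*u + 12)/(u^6 - 8*u^5 + 4*u^4 + 54*u^3 + 12*u^2 - 36*u + 9)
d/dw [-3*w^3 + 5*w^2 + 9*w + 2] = -9*w^2 + 10*w + 9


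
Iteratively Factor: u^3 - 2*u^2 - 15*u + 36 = (u - 3)*(u^2 + u - 12) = (u - 3)*(u + 4)*(u - 3)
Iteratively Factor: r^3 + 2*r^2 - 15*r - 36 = (r + 3)*(r^2 - r - 12) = (r - 4)*(r + 3)*(r + 3)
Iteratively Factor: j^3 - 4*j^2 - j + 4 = (j + 1)*(j^2 - 5*j + 4) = (j - 1)*(j + 1)*(j - 4)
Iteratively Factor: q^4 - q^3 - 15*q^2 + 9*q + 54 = (q - 3)*(q^3 + 2*q^2 - 9*q - 18) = (q - 3)^2*(q^2 + 5*q + 6) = (q - 3)^2*(q + 3)*(q + 2)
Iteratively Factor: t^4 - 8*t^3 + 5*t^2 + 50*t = (t - 5)*(t^3 - 3*t^2 - 10*t) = (t - 5)*(t + 2)*(t^2 - 5*t) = (t - 5)^2*(t + 2)*(t)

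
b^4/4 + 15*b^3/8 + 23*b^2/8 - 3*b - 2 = (b/4 + 1)*(b - 1)*(b + 1/2)*(b + 4)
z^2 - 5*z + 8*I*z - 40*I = (z - 5)*(z + 8*I)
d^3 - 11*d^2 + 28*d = d*(d - 7)*(d - 4)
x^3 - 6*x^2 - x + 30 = (x - 5)*(x - 3)*(x + 2)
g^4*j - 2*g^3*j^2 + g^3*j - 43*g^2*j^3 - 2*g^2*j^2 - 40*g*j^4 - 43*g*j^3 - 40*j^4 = (g - 8*j)*(g + j)*(g + 5*j)*(g*j + j)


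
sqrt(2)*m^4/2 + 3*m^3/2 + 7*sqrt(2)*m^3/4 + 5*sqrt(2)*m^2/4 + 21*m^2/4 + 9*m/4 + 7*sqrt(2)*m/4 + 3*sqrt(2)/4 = (m + 1/2)*(m + 3)*(m + sqrt(2)/2)*(sqrt(2)*m/2 + 1)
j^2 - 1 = (j - 1)*(j + 1)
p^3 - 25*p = p*(p - 5)*(p + 5)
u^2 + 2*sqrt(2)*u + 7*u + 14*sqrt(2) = (u + 7)*(u + 2*sqrt(2))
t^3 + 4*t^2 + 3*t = t*(t + 1)*(t + 3)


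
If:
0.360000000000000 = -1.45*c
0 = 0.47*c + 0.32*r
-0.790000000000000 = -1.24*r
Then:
No Solution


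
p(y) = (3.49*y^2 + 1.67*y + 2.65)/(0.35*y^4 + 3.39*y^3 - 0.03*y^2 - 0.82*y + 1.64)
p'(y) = (6.98*y + 1.67)/(0.35*y^4 + 3.39*y^3 - 0.03*y^2 - 0.82*y + 1.64) + (3.49*y^2 + 1.67*y + 2.65)*(-1.4*y^3 - 10.17*y^2 + 0.06*y + 0.82)/(0.35*y^4 + 3.39*y^3 - 0.03*y^2 - 0.82*y + 1.64)^2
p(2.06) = 0.58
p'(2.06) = -0.44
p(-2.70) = -0.53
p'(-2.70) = -0.16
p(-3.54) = -0.44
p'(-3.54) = -0.06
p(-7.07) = -0.52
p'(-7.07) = 0.13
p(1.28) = 1.22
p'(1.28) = -1.43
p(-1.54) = -1.10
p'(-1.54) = -1.46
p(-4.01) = -0.42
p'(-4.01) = -0.03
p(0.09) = 1.80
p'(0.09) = 2.32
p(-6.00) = -0.43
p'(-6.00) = 0.05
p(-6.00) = -0.43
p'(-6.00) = 0.05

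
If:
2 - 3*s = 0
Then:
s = 2/3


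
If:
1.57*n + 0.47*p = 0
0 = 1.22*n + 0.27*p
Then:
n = 0.00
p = 0.00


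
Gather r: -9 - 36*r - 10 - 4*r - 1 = -40*r - 20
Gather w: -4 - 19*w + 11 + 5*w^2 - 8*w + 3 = 5*w^2 - 27*w + 10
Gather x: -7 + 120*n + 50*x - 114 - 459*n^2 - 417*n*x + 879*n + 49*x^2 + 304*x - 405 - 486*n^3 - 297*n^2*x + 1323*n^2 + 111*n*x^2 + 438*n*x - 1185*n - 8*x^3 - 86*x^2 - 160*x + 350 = -486*n^3 + 864*n^2 - 186*n - 8*x^3 + x^2*(111*n - 37) + x*(-297*n^2 + 21*n + 194) - 176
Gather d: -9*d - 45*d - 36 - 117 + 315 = 162 - 54*d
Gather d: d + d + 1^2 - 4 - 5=2*d - 8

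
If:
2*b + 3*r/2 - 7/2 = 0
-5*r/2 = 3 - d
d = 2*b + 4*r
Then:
No Solution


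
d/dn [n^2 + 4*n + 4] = 2*n + 4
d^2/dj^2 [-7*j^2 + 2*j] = -14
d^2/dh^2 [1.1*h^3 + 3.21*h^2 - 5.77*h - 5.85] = 6.6*h + 6.42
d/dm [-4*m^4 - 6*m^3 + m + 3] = -16*m^3 - 18*m^2 + 1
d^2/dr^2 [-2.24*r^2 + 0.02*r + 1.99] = -4.48000000000000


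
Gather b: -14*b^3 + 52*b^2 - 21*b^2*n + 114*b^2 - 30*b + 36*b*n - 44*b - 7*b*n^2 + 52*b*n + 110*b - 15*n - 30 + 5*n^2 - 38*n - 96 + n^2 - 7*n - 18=-14*b^3 + b^2*(166 - 21*n) + b*(-7*n^2 + 88*n + 36) + 6*n^2 - 60*n - 144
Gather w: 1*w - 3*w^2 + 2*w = -3*w^2 + 3*w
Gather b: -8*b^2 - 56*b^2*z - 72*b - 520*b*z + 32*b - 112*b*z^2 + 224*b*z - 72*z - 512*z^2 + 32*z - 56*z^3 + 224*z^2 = b^2*(-56*z - 8) + b*(-112*z^2 - 296*z - 40) - 56*z^3 - 288*z^2 - 40*z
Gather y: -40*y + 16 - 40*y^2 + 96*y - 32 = -40*y^2 + 56*y - 16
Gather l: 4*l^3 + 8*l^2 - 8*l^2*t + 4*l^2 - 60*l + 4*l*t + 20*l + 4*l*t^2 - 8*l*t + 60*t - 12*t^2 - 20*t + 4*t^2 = 4*l^3 + l^2*(12 - 8*t) + l*(4*t^2 - 4*t - 40) - 8*t^2 + 40*t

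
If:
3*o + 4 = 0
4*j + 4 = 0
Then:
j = -1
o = -4/3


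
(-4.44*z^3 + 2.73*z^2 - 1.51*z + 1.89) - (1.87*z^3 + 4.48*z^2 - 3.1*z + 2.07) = -6.31*z^3 - 1.75*z^2 + 1.59*z - 0.18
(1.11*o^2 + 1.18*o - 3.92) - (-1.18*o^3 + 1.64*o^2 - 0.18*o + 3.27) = 1.18*o^3 - 0.53*o^2 + 1.36*o - 7.19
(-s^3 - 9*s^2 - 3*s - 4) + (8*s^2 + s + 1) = -s^3 - s^2 - 2*s - 3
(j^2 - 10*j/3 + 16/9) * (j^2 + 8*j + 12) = j^4 + 14*j^3/3 - 116*j^2/9 - 232*j/9 + 64/3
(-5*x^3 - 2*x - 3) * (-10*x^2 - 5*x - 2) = 50*x^5 + 25*x^4 + 30*x^3 + 40*x^2 + 19*x + 6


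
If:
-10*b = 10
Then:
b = -1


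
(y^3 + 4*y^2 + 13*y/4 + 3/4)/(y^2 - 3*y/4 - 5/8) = 2*(2*y^2 + 7*y + 3)/(4*y - 5)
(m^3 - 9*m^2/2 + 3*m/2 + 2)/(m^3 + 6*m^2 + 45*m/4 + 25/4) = 2*(2*m^3 - 9*m^2 + 3*m + 4)/(4*m^3 + 24*m^2 + 45*m + 25)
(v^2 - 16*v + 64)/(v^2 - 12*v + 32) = (v - 8)/(v - 4)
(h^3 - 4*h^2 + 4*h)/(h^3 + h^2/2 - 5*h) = 2*(h - 2)/(2*h + 5)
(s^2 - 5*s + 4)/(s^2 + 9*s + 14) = (s^2 - 5*s + 4)/(s^2 + 9*s + 14)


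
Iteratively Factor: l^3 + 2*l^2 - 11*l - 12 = (l + 1)*(l^2 + l - 12) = (l + 1)*(l + 4)*(l - 3)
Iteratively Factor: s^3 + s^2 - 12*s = (s - 3)*(s^2 + 4*s) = s*(s - 3)*(s + 4)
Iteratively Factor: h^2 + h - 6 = (h + 3)*(h - 2)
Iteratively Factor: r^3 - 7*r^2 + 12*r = (r - 4)*(r^2 - 3*r) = (r - 4)*(r - 3)*(r)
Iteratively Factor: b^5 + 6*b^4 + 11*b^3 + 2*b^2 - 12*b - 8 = (b - 1)*(b^4 + 7*b^3 + 18*b^2 + 20*b + 8) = (b - 1)*(b + 2)*(b^3 + 5*b^2 + 8*b + 4) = (b - 1)*(b + 1)*(b + 2)*(b^2 + 4*b + 4) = (b - 1)*(b + 1)*(b + 2)^2*(b + 2)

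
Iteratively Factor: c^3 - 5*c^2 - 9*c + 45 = (c + 3)*(c^2 - 8*c + 15) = (c - 5)*(c + 3)*(c - 3)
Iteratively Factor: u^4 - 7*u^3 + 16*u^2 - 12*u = (u - 3)*(u^3 - 4*u^2 + 4*u) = u*(u - 3)*(u^2 - 4*u + 4) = u*(u - 3)*(u - 2)*(u - 2)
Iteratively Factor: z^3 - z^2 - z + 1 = (z - 1)*(z^2 - 1) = (z - 1)^2*(z + 1)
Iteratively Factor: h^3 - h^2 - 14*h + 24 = (h - 3)*(h^2 + 2*h - 8) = (h - 3)*(h + 4)*(h - 2)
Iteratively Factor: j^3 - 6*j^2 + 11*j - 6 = (j - 3)*(j^2 - 3*j + 2) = (j - 3)*(j - 2)*(j - 1)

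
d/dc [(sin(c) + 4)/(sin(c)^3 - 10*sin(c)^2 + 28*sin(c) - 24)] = 2*(-3*sin(c) + cos(c)^2 + 33)*cos(c)/((sin(c) - 6)^2*(sin(c) - 2)^3)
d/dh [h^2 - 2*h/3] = 2*h - 2/3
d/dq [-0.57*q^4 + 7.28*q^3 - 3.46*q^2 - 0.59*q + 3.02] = -2.28*q^3 + 21.84*q^2 - 6.92*q - 0.59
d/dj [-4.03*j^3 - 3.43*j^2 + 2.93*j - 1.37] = -12.09*j^2 - 6.86*j + 2.93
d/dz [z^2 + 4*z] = 2*z + 4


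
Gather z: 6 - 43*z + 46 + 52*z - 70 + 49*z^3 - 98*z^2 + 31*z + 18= 49*z^3 - 98*z^2 + 40*z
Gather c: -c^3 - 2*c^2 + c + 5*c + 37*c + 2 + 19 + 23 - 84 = -c^3 - 2*c^2 + 43*c - 40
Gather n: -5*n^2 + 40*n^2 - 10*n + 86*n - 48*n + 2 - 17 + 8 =35*n^2 + 28*n - 7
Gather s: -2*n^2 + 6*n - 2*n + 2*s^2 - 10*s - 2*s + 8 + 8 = -2*n^2 + 4*n + 2*s^2 - 12*s + 16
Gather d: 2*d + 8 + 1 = 2*d + 9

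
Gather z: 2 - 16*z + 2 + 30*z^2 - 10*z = 30*z^2 - 26*z + 4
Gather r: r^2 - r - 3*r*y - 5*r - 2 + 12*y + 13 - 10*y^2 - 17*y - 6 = r^2 + r*(-3*y - 6) - 10*y^2 - 5*y + 5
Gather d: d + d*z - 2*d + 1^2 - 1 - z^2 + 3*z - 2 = d*(z - 1) - z^2 + 3*z - 2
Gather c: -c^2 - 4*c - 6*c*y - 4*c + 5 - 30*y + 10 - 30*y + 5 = -c^2 + c*(-6*y - 8) - 60*y + 20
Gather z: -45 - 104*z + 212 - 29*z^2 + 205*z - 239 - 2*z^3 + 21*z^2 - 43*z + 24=-2*z^3 - 8*z^2 + 58*z - 48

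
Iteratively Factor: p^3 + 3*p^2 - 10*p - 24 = (p - 3)*(p^2 + 6*p + 8) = (p - 3)*(p + 2)*(p + 4)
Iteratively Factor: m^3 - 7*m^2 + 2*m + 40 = (m + 2)*(m^2 - 9*m + 20) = (m - 4)*(m + 2)*(m - 5)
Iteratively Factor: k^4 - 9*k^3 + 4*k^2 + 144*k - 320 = (k - 4)*(k^3 - 5*k^2 - 16*k + 80) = (k - 5)*(k - 4)*(k^2 - 16) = (k - 5)*(k - 4)*(k + 4)*(k - 4)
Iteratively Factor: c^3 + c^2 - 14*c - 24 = (c + 3)*(c^2 - 2*c - 8) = (c - 4)*(c + 3)*(c + 2)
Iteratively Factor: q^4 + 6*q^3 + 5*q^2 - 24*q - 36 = (q - 2)*(q^3 + 8*q^2 + 21*q + 18) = (q - 2)*(q + 3)*(q^2 + 5*q + 6) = (q - 2)*(q + 3)^2*(q + 2)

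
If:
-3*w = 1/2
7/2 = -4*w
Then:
No Solution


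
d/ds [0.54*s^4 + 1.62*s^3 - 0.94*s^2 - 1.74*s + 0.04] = 2.16*s^3 + 4.86*s^2 - 1.88*s - 1.74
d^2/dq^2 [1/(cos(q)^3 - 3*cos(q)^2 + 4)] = 3*(-12*sin(q)^4 + 24*sin(q)^2 - 3*cos(q) - cos(3*q) - 4)/(4*(cos(q) - 2)^4*(cos(q) + 1)^3)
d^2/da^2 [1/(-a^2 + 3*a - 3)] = 2*(a^2 - 3*a - (2*a - 3)^2 + 3)/(a^2 - 3*a + 3)^3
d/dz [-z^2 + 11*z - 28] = 11 - 2*z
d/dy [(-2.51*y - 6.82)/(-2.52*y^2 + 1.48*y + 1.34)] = (-6.3252*y^2 - 34.3728*y + 6.7302)/(6.3504*y^4 - 7.4592*y^3 - 4.5632*y^2 + 3.9664*y + 1.7956)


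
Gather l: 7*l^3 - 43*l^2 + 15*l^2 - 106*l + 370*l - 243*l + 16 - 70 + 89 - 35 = 7*l^3 - 28*l^2 + 21*l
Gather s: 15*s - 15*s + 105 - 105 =0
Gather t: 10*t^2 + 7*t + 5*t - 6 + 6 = 10*t^2 + 12*t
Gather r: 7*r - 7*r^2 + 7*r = -7*r^2 + 14*r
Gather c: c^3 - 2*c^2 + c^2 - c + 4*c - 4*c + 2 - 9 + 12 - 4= c^3 - c^2 - c + 1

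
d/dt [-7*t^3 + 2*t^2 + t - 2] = -21*t^2 + 4*t + 1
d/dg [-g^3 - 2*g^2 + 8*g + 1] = -3*g^2 - 4*g + 8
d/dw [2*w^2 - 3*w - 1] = 4*w - 3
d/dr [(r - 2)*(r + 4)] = 2*r + 2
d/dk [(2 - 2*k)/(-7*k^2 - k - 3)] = 2*(7*k^2 + k - (k - 1)*(14*k + 1) + 3)/(7*k^2 + k + 3)^2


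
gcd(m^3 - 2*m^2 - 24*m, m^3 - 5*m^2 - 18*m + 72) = m^2 - 2*m - 24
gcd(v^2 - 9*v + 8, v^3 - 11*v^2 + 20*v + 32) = v - 8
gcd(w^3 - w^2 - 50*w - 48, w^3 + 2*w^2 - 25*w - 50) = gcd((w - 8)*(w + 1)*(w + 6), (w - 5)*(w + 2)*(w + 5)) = 1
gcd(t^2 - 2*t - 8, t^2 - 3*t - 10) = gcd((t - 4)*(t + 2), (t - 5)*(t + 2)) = t + 2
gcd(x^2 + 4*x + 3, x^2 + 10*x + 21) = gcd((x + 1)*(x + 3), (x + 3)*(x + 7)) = x + 3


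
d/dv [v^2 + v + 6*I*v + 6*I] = 2*v + 1 + 6*I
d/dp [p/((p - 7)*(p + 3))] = (-p^2 - 21)/(p^4 - 8*p^3 - 26*p^2 + 168*p + 441)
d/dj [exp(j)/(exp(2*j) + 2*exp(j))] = -exp(j)/(exp(j) + 2)^2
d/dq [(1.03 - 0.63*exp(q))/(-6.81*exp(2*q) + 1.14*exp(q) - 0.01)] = (-4.2903*exp(2*q) + 14.0286*exp(q) - 1.1679)*exp(q)/(46.3761*exp(4*q) - 15.5268*exp(3*q) + 1.4358*exp(2*q) - 0.0228*exp(q) + 0.0001)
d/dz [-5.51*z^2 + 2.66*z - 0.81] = 2.66 - 11.02*z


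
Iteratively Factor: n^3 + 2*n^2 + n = (n + 1)*(n^2 + n) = n*(n + 1)*(n + 1)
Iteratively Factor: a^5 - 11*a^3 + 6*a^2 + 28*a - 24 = (a + 2)*(a^4 - 2*a^3 - 7*a^2 + 20*a - 12) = (a - 2)*(a + 2)*(a^3 - 7*a + 6) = (a - 2)*(a - 1)*(a + 2)*(a^2 + a - 6) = (a - 2)*(a - 1)*(a + 2)*(a + 3)*(a - 2)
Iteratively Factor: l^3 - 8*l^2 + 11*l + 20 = (l - 4)*(l^2 - 4*l - 5) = (l - 5)*(l - 4)*(l + 1)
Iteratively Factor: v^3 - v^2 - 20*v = (v + 4)*(v^2 - 5*v) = v*(v + 4)*(v - 5)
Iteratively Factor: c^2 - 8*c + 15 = (c - 3)*(c - 5)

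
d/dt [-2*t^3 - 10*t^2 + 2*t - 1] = -6*t^2 - 20*t + 2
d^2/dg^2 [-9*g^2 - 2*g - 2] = -18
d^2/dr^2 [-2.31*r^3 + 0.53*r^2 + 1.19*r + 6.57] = 1.06 - 13.86*r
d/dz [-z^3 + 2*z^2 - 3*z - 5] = -3*z^2 + 4*z - 3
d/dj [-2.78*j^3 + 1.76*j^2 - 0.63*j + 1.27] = -8.34*j^2 + 3.52*j - 0.63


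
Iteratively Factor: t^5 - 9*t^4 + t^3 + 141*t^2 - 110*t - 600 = (t - 4)*(t^4 - 5*t^3 - 19*t^2 + 65*t + 150) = (t - 5)*(t - 4)*(t^3 - 19*t - 30) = (t - 5)*(t - 4)*(t + 2)*(t^2 - 2*t - 15) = (t - 5)*(t - 4)*(t + 2)*(t + 3)*(t - 5)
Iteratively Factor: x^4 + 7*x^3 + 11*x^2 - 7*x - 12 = (x + 1)*(x^3 + 6*x^2 + 5*x - 12) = (x - 1)*(x + 1)*(x^2 + 7*x + 12) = (x - 1)*(x + 1)*(x + 4)*(x + 3)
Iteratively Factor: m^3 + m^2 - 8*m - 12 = (m - 3)*(m^2 + 4*m + 4) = (m - 3)*(m + 2)*(m + 2)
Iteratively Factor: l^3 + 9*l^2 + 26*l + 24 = (l + 2)*(l^2 + 7*l + 12) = (l + 2)*(l + 3)*(l + 4)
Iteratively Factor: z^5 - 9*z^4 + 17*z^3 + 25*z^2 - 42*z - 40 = (z - 5)*(z^4 - 4*z^3 - 3*z^2 + 10*z + 8) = (z - 5)*(z - 4)*(z^3 - 3*z - 2) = (z - 5)*(z - 4)*(z + 1)*(z^2 - z - 2) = (z - 5)*(z - 4)*(z - 2)*(z + 1)*(z + 1)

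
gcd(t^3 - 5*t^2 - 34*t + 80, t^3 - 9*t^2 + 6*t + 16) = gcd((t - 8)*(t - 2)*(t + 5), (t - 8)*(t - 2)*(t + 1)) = t^2 - 10*t + 16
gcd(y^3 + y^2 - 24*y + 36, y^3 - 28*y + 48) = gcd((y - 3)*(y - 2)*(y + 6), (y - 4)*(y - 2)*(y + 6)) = y^2 + 4*y - 12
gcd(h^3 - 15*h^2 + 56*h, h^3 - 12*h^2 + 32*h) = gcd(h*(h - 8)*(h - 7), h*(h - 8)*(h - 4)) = h^2 - 8*h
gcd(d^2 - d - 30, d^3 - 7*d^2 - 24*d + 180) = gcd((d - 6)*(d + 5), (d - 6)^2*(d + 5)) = d^2 - d - 30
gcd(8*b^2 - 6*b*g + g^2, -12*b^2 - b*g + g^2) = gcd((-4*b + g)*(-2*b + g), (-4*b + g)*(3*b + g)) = 4*b - g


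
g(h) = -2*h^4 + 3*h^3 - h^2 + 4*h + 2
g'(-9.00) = 6583.00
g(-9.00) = -15424.00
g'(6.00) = -1412.00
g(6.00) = -1954.00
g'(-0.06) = 4.15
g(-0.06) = 1.76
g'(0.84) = 3.93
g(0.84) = 5.44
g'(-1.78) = 81.19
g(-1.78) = -45.29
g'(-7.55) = 3975.07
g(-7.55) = -7874.88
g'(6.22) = -1585.38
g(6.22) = -2283.47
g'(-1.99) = 106.67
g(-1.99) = -64.93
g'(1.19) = 0.88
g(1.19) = 6.39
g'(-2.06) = 116.25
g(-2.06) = -72.73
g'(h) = -8*h^3 + 9*h^2 - 2*h + 4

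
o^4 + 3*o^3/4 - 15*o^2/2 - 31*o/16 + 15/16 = (o - 5/2)*(o - 1/4)*(o + 1/2)*(o + 3)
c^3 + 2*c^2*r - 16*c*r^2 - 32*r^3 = (c - 4*r)*(c + 2*r)*(c + 4*r)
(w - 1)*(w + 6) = w^2 + 5*w - 6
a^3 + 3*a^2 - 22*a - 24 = (a - 4)*(a + 1)*(a + 6)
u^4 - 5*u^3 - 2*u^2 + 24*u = u*(u - 4)*(u - 3)*(u + 2)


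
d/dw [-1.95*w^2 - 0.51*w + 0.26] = -3.9*w - 0.51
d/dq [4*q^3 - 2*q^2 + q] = 12*q^2 - 4*q + 1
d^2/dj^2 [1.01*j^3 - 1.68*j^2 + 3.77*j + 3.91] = 6.06*j - 3.36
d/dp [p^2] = 2*p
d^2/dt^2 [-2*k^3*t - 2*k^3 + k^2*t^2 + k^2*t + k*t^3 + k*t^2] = 2*k*(k + 3*t + 1)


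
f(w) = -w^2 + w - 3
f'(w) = 1 - 2*w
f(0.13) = -2.89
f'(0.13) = 0.74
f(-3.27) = -16.96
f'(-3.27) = 7.54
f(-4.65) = -29.27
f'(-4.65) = 10.30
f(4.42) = -18.12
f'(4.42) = -7.84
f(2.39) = -6.32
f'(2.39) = -3.78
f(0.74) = -2.81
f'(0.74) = -0.48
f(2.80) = -8.04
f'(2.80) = -4.60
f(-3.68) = -20.22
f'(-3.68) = 8.36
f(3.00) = -9.00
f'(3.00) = -5.00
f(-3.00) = -15.00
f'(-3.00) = 7.00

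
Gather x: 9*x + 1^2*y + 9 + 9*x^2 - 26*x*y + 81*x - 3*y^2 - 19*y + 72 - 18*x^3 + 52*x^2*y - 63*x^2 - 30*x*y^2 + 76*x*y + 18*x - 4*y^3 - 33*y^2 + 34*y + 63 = -18*x^3 + x^2*(52*y - 54) + x*(-30*y^2 + 50*y + 108) - 4*y^3 - 36*y^2 + 16*y + 144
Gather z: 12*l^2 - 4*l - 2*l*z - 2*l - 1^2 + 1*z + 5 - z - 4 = 12*l^2 - 2*l*z - 6*l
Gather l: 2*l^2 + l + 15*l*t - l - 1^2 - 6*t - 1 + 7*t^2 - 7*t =2*l^2 + 15*l*t + 7*t^2 - 13*t - 2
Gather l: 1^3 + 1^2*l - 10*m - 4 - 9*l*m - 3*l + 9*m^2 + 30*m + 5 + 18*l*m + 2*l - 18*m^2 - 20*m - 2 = 9*l*m - 9*m^2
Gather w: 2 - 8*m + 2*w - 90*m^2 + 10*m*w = -90*m^2 - 8*m + w*(10*m + 2) + 2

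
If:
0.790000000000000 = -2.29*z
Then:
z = -0.34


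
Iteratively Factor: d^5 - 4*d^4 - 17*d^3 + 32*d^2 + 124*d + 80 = (d + 2)*(d^4 - 6*d^3 - 5*d^2 + 42*d + 40) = (d - 4)*(d + 2)*(d^3 - 2*d^2 - 13*d - 10) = (d - 4)*(d + 2)^2*(d^2 - 4*d - 5) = (d - 4)*(d + 1)*(d + 2)^2*(d - 5)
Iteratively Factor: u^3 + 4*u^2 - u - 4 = (u + 4)*(u^2 - 1) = (u + 1)*(u + 4)*(u - 1)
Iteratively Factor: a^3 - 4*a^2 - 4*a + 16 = (a + 2)*(a^2 - 6*a + 8) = (a - 4)*(a + 2)*(a - 2)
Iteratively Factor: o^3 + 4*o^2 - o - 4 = (o - 1)*(o^2 + 5*o + 4) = (o - 1)*(o + 1)*(o + 4)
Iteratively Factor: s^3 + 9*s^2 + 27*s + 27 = (s + 3)*(s^2 + 6*s + 9) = (s + 3)^2*(s + 3)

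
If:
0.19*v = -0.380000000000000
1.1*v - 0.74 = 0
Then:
No Solution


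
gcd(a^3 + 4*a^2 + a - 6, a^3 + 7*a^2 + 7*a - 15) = a^2 + 2*a - 3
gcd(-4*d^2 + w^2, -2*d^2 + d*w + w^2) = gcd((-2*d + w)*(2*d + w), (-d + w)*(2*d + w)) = 2*d + w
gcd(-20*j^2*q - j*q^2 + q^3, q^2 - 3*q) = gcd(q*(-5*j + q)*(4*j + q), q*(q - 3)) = q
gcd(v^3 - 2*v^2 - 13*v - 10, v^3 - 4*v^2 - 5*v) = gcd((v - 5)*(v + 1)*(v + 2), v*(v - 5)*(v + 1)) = v^2 - 4*v - 5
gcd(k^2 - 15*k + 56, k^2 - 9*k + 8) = k - 8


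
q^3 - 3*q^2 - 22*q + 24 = (q - 6)*(q - 1)*(q + 4)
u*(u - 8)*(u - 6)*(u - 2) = u^4 - 16*u^3 + 76*u^2 - 96*u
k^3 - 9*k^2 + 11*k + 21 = (k - 7)*(k - 3)*(k + 1)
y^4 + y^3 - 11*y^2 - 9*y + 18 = (y - 3)*(y - 1)*(y + 2)*(y + 3)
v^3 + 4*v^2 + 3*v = v*(v + 1)*(v + 3)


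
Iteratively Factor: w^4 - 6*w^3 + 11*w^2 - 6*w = (w - 1)*(w^3 - 5*w^2 + 6*w) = w*(w - 1)*(w^2 - 5*w + 6) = w*(w - 3)*(w - 1)*(w - 2)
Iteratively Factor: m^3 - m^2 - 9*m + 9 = (m - 3)*(m^2 + 2*m - 3) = (m - 3)*(m - 1)*(m + 3)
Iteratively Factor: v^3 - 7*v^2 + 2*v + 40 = (v - 4)*(v^2 - 3*v - 10) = (v - 4)*(v + 2)*(v - 5)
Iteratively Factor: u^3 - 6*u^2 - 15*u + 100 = (u - 5)*(u^2 - u - 20) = (u - 5)*(u + 4)*(u - 5)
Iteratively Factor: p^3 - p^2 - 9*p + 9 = (p + 3)*(p^2 - 4*p + 3) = (p - 1)*(p + 3)*(p - 3)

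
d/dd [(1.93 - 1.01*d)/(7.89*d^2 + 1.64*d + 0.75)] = (7.9689*d^2 - 30.4554*d - 3.9227)/(62.2521*d^4 + 25.8792*d^3 + 14.5246*d^2 + 2.46*d + 0.5625)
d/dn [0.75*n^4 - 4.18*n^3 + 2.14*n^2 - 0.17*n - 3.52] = 3.0*n^3 - 12.54*n^2 + 4.28*n - 0.17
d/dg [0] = 0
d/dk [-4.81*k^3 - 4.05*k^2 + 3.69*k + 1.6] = -14.43*k^2 - 8.1*k + 3.69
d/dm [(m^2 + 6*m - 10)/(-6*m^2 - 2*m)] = (17*m^2 - 60*m - 10)/(2*m^2*(9*m^2 + 6*m + 1))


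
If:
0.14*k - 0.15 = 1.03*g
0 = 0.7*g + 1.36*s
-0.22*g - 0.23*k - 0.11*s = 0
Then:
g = -0.13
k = 0.09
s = 0.07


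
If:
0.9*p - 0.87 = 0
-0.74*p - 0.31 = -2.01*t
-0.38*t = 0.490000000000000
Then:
No Solution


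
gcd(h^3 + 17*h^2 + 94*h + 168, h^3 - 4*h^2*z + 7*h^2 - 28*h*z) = h + 7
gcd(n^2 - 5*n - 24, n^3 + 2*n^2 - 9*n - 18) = n + 3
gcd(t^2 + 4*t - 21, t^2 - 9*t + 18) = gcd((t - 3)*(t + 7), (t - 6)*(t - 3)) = t - 3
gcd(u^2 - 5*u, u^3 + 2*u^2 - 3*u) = u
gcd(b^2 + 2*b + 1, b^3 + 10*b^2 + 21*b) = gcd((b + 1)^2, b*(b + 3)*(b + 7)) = 1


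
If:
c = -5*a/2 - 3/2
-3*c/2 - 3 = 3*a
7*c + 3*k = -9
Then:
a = 1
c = -4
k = 19/3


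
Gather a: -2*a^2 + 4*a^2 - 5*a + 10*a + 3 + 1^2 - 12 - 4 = 2*a^2 + 5*a - 12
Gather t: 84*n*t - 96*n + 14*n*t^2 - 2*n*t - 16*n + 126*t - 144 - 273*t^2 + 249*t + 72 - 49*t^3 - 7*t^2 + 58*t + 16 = -112*n - 49*t^3 + t^2*(14*n - 280) + t*(82*n + 433) - 56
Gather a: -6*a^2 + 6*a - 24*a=-6*a^2 - 18*a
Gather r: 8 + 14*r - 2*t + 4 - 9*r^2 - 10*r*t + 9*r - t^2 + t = -9*r^2 + r*(23 - 10*t) - t^2 - t + 12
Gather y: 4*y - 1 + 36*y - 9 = 40*y - 10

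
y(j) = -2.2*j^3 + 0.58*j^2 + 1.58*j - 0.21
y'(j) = -6.6*j^2 + 1.16*j + 1.58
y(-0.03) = -0.26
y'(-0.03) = 1.54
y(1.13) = -0.86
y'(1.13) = -5.54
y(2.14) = -15.73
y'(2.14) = -26.16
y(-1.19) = 2.44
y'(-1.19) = -9.15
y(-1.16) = 2.17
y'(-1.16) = -8.65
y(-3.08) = 64.71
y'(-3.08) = -64.60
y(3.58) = -88.06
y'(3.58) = -78.86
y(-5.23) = 322.11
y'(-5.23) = -185.02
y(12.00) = -3699.33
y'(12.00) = -934.90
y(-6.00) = 486.39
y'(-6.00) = -242.98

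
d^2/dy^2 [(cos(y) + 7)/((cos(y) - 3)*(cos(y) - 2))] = (-33*(1 - cos(y)^2)^2 - cos(y)^5 + 143*cos(y)^3 - 61*cos(y)^2 - 492*cos(y) + 359)/((cos(y) - 3)^3*(cos(y) - 2)^3)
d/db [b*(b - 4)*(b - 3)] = 3*b^2 - 14*b + 12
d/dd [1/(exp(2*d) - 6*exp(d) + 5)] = 2*(3 - exp(d))*exp(d)/(exp(2*d) - 6*exp(d) + 5)^2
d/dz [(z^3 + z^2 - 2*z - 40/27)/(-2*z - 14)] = (-z^3 - 11*z^2 - 7*z + 169/27)/(z^2 + 14*z + 49)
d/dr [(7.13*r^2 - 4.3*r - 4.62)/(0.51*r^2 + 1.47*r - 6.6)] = (12.6741*r^2 - 89.4036*r + 35.1714)/(0.2601*r^4 + 1.4994*r^3 - 4.5711*r^2 - 19.404*r + 43.56)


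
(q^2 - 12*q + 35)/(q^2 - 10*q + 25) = (q - 7)/(q - 5)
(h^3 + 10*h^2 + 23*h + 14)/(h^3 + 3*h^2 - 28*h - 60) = (h^2 + 8*h + 7)/(h^2 + h - 30)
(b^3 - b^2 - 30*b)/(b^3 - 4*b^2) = (b^2 - b - 30)/(b*(b - 4))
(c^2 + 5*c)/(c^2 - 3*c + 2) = c*(c + 5)/(c^2 - 3*c + 2)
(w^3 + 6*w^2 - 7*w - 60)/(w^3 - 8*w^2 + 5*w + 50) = (w^3 + 6*w^2 - 7*w - 60)/(w^3 - 8*w^2 + 5*w + 50)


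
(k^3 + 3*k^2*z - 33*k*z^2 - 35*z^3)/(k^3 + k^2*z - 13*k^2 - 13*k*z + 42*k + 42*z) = (k^2 + 2*k*z - 35*z^2)/(k^2 - 13*k + 42)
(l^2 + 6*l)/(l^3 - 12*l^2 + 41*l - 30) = l*(l + 6)/(l^3 - 12*l^2 + 41*l - 30)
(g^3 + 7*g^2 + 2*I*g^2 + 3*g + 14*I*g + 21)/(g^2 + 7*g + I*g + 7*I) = (g^2 + 2*I*g + 3)/(g + I)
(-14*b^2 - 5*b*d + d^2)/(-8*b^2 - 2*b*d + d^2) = (7*b - d)/(4*b - d)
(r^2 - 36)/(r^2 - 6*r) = (r + 6)/r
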